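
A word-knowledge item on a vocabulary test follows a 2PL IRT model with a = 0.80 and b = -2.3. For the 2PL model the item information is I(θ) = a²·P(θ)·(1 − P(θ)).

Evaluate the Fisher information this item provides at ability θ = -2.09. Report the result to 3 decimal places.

0.159

P = 1/(1+e^{-0.1680}) = 0.5419
P(1−P) = 0.5419 × 0.4581 = 0.2482
I = a² × P(1−P) = 0.80² × 0.2482 = 0.15888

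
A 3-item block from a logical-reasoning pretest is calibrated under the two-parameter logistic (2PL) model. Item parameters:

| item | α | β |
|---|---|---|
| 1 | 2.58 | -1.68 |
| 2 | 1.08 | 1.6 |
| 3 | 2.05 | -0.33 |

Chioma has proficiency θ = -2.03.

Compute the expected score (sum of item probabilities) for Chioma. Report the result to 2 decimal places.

P(θ) = 1 / (1 + exp(−α(θ − β)))
P_1 = 1/(1+e^{0.9030}) = 0.2884
P_2 = 1/(1+e^{3.9204}) = 0.0194
P_3 = 1/(1+e^{3.4850}) = 0.0297
E[score] = 0.2884 + 0.0194 + 0.0297 = 0.3376

0.34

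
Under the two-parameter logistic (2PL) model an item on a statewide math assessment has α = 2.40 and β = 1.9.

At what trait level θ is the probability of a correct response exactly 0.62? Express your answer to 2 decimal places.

2.10

P(θ) = 1 / (1 + exp(−α(θ − β)))
logit = ln(0.6200/0.3800) = 0.4895
θ = β + logit/(α) = 1.9 + 0.4895/2.4000 = 2.1040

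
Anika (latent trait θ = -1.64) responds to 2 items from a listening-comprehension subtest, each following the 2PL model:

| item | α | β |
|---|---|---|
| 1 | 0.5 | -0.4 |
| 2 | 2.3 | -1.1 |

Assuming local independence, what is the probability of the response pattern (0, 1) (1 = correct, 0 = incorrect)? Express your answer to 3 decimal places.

0.146

P(θ) = 1 / (1 + exp(−α(θ − β)))
P_1 = 1/(1+e^{0.6200}) = 0.3498
P_2 = 1/(1+e^{1.2420}) = 0.2241
L = (1−P_1) × P_2 = 0.6502 × 0.2241 = 0.14571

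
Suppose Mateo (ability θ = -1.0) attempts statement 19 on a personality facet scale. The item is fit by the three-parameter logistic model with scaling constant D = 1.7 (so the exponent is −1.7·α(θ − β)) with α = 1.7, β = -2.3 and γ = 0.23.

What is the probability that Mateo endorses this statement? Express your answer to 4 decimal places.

P(θ) = γ + (1 − γ) · 1 / (1 + exp(−D·α(θ − β)))
Exponent: 1.7 × 1.7 × (-1.0 − (-2.3)) = 3.7570
1/(1 + e^{-3.7570}) = 0.9772
P = 0.23 + 0.77 × 0.9772 = 0.9824

0.9824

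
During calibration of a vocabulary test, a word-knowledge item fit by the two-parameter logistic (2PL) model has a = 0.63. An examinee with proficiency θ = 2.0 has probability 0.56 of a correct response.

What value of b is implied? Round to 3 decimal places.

1.617

P(θ) = 1 / (1 + exp(−a(θ − b)))
logit(0.56) = ln(0.56/0.44) = 0.2412
b = θ − logit/(a) = 2.0 − 0.2412/0.6300 = 1.6172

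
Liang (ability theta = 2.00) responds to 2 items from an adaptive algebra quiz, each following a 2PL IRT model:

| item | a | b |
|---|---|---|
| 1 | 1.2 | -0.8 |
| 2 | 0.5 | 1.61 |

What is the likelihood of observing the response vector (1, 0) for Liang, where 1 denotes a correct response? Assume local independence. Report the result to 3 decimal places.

0.436

P(theta) = 1 / (1 + exp(−a(theta − b)))
P_1 = 1/(1+e^{-3.3600}) = 0.9664
P_2 = 1/(1+e^{-0.1950}) = 0.5486
L = P_1 × (1−P_2) = 0.9664 × 0.4514 = 0.43625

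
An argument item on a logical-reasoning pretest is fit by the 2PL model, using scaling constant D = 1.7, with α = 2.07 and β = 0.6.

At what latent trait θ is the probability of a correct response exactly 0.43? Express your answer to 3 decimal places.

0.520

P(θ) = 1 / (1 + exp(−D·α(θ − β)))
logit = ln(0.4300/0.5700) = -0.2819
θ = β + logit/(1.7·α) = 0.6 + (-0.2819)/3.5190 = 0.5199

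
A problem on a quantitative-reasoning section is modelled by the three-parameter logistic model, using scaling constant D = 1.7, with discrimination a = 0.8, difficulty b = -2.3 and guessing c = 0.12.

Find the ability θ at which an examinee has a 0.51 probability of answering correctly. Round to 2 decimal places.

P(θ) = c + (1 − c) · 1 / (1 + exp(−D·a(θ − b)))
Remove guessing floor: (0.51 − 0.12)/(1 − 0.12) = 0.4432
logit = ln(0.4432/0.5568) = -0.2283
θ = b + logit/(1.7·a) = -2.3 + (-0.2283)/1.3600 = -2.4678

-2.47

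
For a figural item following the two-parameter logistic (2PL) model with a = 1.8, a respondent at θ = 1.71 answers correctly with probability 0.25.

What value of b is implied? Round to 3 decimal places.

P(θ) = 1 / (1 + exp(−a(θ − b)))
logit(0.25) = ln(0.25/0.75) = -1.0986
b = θ − logit/(a) = 1.71 − (-1.0986)/1.8000 = 2.3203

2.320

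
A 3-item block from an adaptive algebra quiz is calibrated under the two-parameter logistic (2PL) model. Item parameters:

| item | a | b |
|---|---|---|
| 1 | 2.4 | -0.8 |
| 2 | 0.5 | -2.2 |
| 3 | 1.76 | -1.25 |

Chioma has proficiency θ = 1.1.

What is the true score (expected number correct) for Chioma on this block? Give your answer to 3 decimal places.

2.813

P(θ) = 1 / (1 + exp(−a(θ − b)))
P_1 = 1/(1+e^{-4.5600}) = 0.9896
P_2 = 1/(1+e^{-1.6500}) = 0.8389
P_3 = 1/(1+e^{-4.1360}) = 0.9843
E[score] = 0.9896 + 0.8389 + 0.9843 = 2.8128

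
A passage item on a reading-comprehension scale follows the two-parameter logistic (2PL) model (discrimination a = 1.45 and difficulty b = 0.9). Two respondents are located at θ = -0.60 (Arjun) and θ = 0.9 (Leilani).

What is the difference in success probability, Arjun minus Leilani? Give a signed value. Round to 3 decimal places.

-0.398

P(θ) = 1 / (1 + exp(−a(θ − b)))
P(Arjun) = 0.1020  [exponent -2.1750]
P(Leilani) = 0.5000  [exponent 0.0000]
Difference = 0.1020 − 0.5000 = -0.3980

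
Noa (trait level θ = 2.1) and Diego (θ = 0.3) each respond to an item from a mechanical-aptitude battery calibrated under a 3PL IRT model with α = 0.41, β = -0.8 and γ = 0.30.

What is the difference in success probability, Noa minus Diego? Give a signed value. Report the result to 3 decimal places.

0.109

P(θ) = γ + (1 − γ) · 1 / (1 + exp(−α(θ − β)))
P(Noa) = 0.8366  [exponent 1.1890]
P(Diego) = 0.7276  [exponent 0.4510]
Difference = 0.8366 − 0.7276 = 0.1090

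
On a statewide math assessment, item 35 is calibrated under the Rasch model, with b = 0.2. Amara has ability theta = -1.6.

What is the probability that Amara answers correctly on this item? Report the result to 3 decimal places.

0.142

P(theta) = 1 / (1 + exp(−(theta − b)))
Exponent: (-1.6 − 0.2) = -1.8000
1/(1 + e^{1.8000}) = 0.1419
P = 0.1419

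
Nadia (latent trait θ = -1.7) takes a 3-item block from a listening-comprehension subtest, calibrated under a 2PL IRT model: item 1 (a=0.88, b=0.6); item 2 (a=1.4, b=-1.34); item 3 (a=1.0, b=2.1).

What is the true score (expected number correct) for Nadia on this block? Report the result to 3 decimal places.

0.515

P(θ) = 1 / (1 + exp(−a(θ − b)))
P_1 = 1/(1+e^{2.0240}) = 0.1167
P_2 = 1/(1+e^{0.5040}) = 0.3766
P_3 = 1/(1+e^{3.8000}) = 0.0219
E[score] = 0.1167 + 0.3766 + 0.0219 = 0.5152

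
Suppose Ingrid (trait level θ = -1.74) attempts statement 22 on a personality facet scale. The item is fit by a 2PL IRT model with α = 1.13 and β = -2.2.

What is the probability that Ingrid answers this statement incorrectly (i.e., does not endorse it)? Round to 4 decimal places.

0.3729

P(θ) = 1 / (1 + exp(−α(θ − β)))
Exponent: 1.13 × (-1.74 − (-2.2)) = 0.5198
1/(1 + e^{-0.5198}) = 0.6271
P(incorrect) = 1 − 0.6271 = 0.3729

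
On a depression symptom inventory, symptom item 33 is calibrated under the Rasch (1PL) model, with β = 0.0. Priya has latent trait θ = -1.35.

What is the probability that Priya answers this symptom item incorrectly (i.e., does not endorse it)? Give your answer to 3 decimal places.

P(θ) = 1 / (1 + exp(−(θ − β)))
Exponent: (-1.35 − 0.0) = -1.3500
1/(1 + e^{1.3500}) = 0.2059
P = 0.2059
P(incorrect) = 1 − 0.2059 = 0.7941

0.794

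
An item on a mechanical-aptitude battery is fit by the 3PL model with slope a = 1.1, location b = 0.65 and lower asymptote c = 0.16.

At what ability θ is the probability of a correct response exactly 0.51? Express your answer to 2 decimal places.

0.34

P(θ) = c + (1 − c) · 1 / (1 + exp(−a(θ − b)))
Remove guessing floor: (0.51 − 0.16)/(1 − 0.16) = 0.4167
logit = ln(0.4167/0.5833) = -0.3365
θ = b + logit/(a) = 0.65 + (-0.3365)/1.1000 = 0.3441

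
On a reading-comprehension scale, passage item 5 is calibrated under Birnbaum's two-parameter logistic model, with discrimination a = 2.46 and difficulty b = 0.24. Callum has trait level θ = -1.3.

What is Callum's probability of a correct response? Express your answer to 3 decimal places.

0.022

P(θ) = 1 / (1 + exp(−a(θ − b)))
Exponent: 2.46 × (-1.3 − 0.24) = -3.7884
1/(1 + e^{3.7884}) = 0.0221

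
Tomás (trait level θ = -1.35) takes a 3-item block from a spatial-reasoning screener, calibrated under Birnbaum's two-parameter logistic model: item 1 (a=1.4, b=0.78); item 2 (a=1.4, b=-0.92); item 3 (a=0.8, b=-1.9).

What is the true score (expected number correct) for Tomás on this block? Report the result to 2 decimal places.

1.01

P(θ) = 1 / (1 + exp(−a(θ − b)))
P_1 = 1/(1+e^{2.9820}) = 0.0482
P_2 = 1/(1+e^{0.6020}) = 0.3539
P_3 = 1/(1+e^{-0.4400}) = 0.6083
E[score] = 0.0482 + 0.3539 + 0.6083 = 1.0104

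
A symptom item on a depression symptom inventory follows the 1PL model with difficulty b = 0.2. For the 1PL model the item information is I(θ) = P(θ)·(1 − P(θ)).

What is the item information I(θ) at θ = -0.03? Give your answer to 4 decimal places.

P = 1/(1+e^{0.2300}) = 0.4428
P(1−P) = 0.4428 × 0.5572 = 0.2467
I = P(1−P) = 0.24672

0.2467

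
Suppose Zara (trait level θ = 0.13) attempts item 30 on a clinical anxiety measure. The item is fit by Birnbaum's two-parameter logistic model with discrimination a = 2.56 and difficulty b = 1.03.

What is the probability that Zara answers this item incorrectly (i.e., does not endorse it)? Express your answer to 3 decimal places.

P(θ) = 1 / (1 + exp(−a(θ − b)))
Exponent: 2.56 × (0.13 − 1.03) = -2.3040
1/(1 + e^{2.3040}) = 0.0908
P(incorrect) = 1 − 0.0908 = 0.9092

0.909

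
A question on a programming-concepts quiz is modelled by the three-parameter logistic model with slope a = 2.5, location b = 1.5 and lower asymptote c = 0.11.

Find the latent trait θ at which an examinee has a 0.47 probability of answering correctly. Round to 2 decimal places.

P(θ) = c + (1 − c) · 1 / (1 + exp(−a(θ − b)))
Remove guessing floor: (0.47 − 0.11)/(1 − 0.11) = 0.4045
logit = ln(0.4045/0.5955) = -0.3868
θ = b + logit/(a) = 1.5 + (-0.3868)/2.5000 = 1.3453

1.35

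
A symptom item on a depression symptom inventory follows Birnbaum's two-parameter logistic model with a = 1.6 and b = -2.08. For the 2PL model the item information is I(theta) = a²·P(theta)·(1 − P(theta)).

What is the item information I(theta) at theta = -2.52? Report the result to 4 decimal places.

0.5668

P = 1/(1+e^{0.7040}) = 0.3309
P(1−P) = 0.3309 × 0.6691 = 0.2214
I = a² × P(1−P) = 1.6² × 0.2214 = 0.56682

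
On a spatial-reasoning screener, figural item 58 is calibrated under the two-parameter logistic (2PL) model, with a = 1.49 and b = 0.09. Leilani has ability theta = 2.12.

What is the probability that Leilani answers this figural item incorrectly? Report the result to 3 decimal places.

P(theta) = 1 / (1 + exp(−a(theta − b)))
Exponent: 1.49 × (2.12 − 0.09) = 3.0247
1/(1 + e^{-3.0247}) = 0.9537
P(incorrect) = 1 − 0.9537 = 0.0463

0.046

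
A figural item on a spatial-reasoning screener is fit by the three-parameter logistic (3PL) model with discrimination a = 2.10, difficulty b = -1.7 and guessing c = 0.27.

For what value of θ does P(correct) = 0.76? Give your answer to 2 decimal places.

P(θ) = c + (1 − c) · 1 / (1 + exp(−a(θ − b)))
Remove guessing floor: (0.76 − 0.27)/(1 − 0.27) = 0.6712
logit = ln(0.6712/0.3288) = 0.7138
θ = b + logit/(a) = -1.7 + 0.7138/2.1000 = -1.3601

-1.36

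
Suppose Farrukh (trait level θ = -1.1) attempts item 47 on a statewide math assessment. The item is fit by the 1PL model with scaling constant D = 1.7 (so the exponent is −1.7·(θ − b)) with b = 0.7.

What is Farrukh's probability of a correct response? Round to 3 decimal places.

P(θ) = 1 / (1 + exp(−D·(θ − b)))
Exponent: 1.7 × (-1.1 − 0.7) = -3.0600
1/(1 + e^{3.0600}) = 0.0448
P = 0.0448

0.045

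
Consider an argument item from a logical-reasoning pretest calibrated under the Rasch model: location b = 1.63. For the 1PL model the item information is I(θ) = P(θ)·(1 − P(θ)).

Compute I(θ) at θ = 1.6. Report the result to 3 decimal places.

0.250

P = 1/(1+e^{0.0300}) = 0.4925
P(1−P) = 0.4925 × 0.5075 = 0.2499
I = P(1−P) = 0.24994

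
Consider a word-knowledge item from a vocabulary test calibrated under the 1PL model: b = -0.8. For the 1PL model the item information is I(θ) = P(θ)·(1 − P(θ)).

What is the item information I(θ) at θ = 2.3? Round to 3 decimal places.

0.041

P = 1/(1+e^{-3.1000}) = 0.9569
P(1−P) = 0.9569 × 0.0431 = 0.0412
I = P(1−P) = 0.04125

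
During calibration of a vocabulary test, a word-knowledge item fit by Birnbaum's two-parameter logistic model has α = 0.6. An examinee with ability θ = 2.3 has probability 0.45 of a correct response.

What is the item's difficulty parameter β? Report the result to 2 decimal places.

2.63

P(θ) = 1 / (1 + exp(−α(θ − β)))
logit(0.45) = ln(0.45/0.55) = -0.2007
β = θ − logit/(α) = 2.3 − (-0.2007)/0.6000 = 2.6345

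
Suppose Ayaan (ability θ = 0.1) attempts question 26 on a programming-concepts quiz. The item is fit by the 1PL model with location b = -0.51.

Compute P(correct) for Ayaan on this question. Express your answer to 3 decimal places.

0.648

P(θ) = 1 / (1 + exp(−(θ − b)))
Exponent: (0.1 − (-0.51)) = 0.6100
1/(1 + e^{-0.6100}) = 0.6479
P = 0.6479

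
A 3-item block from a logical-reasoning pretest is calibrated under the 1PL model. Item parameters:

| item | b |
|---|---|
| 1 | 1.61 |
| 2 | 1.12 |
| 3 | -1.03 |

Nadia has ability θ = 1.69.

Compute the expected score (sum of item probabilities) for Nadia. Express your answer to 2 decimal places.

P(θ) = 1 / (1 + exp(−(θ − b)))
P_1 = 1/(1+e^{-0.0800}) = 0.5200
P_2 = 1/(1+e^{-0.5700}) = 0.6388
P_3 = 1/(1+e^{-2.7200}) = 0.9382
E[score] = 0.5200 + 0.6388 + 0.9382 = 2.0969

2.10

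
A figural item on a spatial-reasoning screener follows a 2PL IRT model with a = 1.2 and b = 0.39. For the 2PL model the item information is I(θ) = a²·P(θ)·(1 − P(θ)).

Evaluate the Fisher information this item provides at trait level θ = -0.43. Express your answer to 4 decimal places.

0.2852

P = 1/(1+e^{0.9840}) = 0.2721
P(1−P) = 0.2721 × 0.7279 = 0.1981
I = a² × P(1−P) = 1.2² × 0.1981 = 0.28521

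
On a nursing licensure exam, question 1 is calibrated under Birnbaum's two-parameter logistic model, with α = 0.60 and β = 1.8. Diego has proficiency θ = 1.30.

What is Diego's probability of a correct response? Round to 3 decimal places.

P(θ) = 1 / (1 + exp(−α(θ − β)))
Exponent: 0.60 × (1.30 − 1.8) = -0.3000
1/(1 + e^{0.3000}) = 0.4256

0.426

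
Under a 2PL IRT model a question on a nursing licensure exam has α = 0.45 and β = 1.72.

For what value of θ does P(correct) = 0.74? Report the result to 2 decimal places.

P(θ) = 1 / (1 + exp(−α(θ − β)))
logit = ln(0.7400/0.2600) = 1.0460
θ = β + logit/(α) = 1.72 + 1.0460/0.4500 = 4.0444

4.04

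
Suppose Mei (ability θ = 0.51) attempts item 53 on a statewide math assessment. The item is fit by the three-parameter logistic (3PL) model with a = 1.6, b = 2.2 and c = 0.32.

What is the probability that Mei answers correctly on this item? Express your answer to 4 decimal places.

0.3627

P(θ) = c + (1 − c) · 1 / (1 + exp(−a(θ − b)))
Exponent: 1.6 × (0.51 − 2.2) = -2.7040
1/(1 + e^{2.7040}) = 0.0627
P = 0.32 + 0.68 × 0.0627 = 0.3627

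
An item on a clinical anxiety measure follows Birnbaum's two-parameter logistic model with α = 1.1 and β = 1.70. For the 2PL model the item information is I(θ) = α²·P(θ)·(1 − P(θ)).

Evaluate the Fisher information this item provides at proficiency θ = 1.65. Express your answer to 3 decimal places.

P = 1/(1+e^{0.0550}) = 0.4863
P(1−P) = 0.4863 × 0.5137 = 0.2498
I = α² × P(1−P) = 1.1² × 0.2498 = 0.30227

0.302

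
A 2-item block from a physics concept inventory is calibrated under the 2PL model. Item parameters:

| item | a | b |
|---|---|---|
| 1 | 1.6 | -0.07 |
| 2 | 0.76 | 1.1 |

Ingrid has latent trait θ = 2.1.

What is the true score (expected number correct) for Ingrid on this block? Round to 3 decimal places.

1.651

P(θ) = 1 / (1 + exp(−a(θ − b)))
P_1 = 1/(1+e^{-3.4720}) = 0.9699
P_2 = 1/(1+e^{-0.7600}) = 0.6814
E[score] = 0.9699 + 0.6814 = 1.6512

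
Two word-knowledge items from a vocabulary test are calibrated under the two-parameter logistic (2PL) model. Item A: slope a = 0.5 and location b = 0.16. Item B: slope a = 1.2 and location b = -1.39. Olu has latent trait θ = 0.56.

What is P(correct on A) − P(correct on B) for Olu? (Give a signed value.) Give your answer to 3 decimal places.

P(θ) = 1 / (1 + exp(−a(θ − b)))
P_A = 0.5498
P_B = 0.9121
P_A − P_B = -0.3623

-0.362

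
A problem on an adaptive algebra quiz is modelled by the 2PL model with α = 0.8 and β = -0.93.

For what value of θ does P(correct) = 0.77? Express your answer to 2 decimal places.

0.58

P(θ) = 1 / (1 + exp(−α(θ − β)))
logit = ln(0.7700/0.2300) = 1.2083
θ = β + logit/(α) = -0.93 + 1.2083/0.8000 = 0.5804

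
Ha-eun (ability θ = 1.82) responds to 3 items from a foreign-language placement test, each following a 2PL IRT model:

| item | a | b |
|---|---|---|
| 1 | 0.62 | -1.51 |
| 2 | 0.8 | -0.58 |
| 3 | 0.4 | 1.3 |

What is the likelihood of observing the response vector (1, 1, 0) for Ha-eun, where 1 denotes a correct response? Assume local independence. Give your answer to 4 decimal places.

0.3469

P(θ) = 1 / (1 + exp(−a(θ − b)))
P_1 = 1/(1+e^{-2.0646}) = 0.8874
P_2 = 1/(1+e^{-1.9200}) = 0.8721
P_3 = 1/(1+e^{-0.2080}) = 0.5518
L = P_1 × P_2 × (1−P_3) = 0.8874 × 0.8721 × 0.4482 = 0.34687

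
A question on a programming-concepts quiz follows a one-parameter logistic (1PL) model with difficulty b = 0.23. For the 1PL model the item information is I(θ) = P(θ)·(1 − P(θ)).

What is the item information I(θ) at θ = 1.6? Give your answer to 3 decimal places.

0.162

P = 1/(1+e^{-1.3700}) = 0.7974
P(1−P) = 0.7974 × 0.2026 = 0.1616
I = P(1−P) = 0.16157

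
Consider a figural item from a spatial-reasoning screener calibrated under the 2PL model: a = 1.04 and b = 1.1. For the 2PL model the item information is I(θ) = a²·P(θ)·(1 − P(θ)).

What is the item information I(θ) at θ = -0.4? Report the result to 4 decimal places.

0.1552

P = 1/(1+e^{1.5600}) = 0.1736
P(1−P) = 0.1736 × 0.8264 = 0.1435
I = a² × P(1−P) = 1.04² × 0.1435 = 0.15520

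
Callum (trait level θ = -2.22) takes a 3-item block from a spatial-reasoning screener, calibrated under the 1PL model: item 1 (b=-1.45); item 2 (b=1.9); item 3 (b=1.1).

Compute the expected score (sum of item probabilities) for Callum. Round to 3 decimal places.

0.367

P(θ) = 1 / (1 + exp(−(θ − b)))
P_1 = 1/(1+e^{0.7700}) = 0.3165
P_2 = 1/(1+e^{4.1200}) = 0.0160
P_3 = 1/(1+e^{3.3200}) = 0.0349
E[score] = 0.3165 + 0.0160 + 0.0349 = 0.3674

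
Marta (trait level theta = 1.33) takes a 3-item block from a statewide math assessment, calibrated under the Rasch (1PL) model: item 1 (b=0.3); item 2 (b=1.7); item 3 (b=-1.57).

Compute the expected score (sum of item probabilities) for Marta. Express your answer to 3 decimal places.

P(theta) = 1 / (1 + exp(−(theta − b)))
P_1 = 1/(1+e^{-1.0300}) = 0.7369
P_2 = 1/(1+e^{0.3700}) = 0.4085
P_3 = 1/(1+e^{-2.9000}) = 0.9478
E[score] = 0.7369 + 0.4085 + 0.9478 = 2.0933

2.093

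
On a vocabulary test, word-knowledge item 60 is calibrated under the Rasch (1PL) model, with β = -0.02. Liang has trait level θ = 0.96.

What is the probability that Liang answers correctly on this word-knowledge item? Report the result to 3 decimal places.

P(θ) = 1 / (1 + exp(−(θ − β)))
Exponent: (0.96 − (-0.02)) = 0.9800
1/(1 + e^{-0.9800}) = 0.7271
P = 0.7271

0.727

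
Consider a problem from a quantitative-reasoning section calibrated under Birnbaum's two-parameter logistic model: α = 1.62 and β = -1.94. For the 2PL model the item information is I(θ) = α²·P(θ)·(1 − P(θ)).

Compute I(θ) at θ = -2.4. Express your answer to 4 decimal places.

P = 1/(1+e^{0.7452}) = 0.3219
P(1−P) = 0.3219 × 0.6781 = 0.2183
I = α² × P(1−P) = 1.62² × 0.2183 = 0.57283

0.5728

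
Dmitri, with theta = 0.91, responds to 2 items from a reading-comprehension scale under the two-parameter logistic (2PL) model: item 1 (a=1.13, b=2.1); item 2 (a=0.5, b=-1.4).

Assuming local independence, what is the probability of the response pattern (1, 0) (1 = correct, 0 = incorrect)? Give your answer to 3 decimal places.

0.050

P(theta) = 1 / (1 + exp(−a(theta − b)))
P_1 = 1/(1+e^{1.3447}) = 0.2067
P_2 = 1/(1+e^{-1.1550}) = 0.7604
L = P_1 × (1−P_2) = 0.2067 × 0.2396 = 0.04953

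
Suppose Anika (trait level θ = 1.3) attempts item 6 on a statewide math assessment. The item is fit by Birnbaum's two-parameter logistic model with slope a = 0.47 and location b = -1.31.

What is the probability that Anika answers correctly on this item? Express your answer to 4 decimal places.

0.7732

P(θ) = 1 / (1 + exp(−a(θ − b)))
Exponent: 0.47 × (1.3 − (-1.31)) = 1.2267
1/(1 + e^{-1.2267}) = 0.7732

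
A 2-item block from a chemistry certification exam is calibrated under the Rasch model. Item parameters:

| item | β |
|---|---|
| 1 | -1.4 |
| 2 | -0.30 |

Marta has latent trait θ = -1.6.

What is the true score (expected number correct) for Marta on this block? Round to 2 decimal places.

P(θ) = 1 / (1 + exp(−(θ − β)))
P_1 = 1/(1+e^{0.2000}) = 0.4502
P_2 = 1/(1+e^{1.3000}) = 0.2142
E[score] = 0.4502 + 0.2142 = 0.6643

0.66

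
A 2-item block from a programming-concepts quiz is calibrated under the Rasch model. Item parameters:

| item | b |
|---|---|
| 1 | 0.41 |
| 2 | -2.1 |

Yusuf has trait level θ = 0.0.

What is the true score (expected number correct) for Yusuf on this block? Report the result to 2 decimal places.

1.29

P(θ) = 1 / (1 + exp(−(θ − b)))
P_1 = 1/(1+e^{0.4100}) = 0.3989
P_2 = 1/(1+e^{-2.1000}) = 0.8909
E[score] = 0.3989 + 0.8909 = 1.2898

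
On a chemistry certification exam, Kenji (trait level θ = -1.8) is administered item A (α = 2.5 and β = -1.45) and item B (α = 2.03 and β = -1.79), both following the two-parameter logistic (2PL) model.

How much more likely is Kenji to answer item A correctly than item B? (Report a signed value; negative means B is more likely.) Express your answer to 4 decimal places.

-0.2007

P(θ) = 1 / (1 + exp(−α(θ − β)))
P_A = 0.2942
P_B = 0.4949
P_A − P_B = -0.2007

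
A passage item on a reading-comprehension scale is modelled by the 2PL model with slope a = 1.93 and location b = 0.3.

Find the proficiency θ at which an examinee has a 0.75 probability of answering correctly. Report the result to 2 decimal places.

0.87

P(θ) = 1 / (1 + exp(−a(θ − b)))
logit = ln(0.7500/0.2500) = 1.0986
θ = b + logit/(a) = 0.3 + 1.0986/1.9300 = 0.8692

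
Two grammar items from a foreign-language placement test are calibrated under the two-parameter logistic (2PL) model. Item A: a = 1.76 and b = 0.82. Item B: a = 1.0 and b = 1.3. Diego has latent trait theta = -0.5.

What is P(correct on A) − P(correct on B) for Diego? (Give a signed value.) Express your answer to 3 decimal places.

P(theta) = 1 / (1 + exp(−a(theta − b)))
P_A = 0.0892
P_B = 0.1419
P_A − P_B = -0.0526

-0.053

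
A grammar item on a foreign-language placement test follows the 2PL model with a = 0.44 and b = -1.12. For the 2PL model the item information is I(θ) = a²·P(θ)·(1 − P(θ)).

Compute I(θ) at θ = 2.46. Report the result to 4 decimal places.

P = 1/(1+e^{-1.5752}) = 0.8285
P(1−P) = 0.8285 × 0.1715 = 0.1421
I = a² × P(1−P) = 0.44² × 0.1421 = 0.02751

0.0275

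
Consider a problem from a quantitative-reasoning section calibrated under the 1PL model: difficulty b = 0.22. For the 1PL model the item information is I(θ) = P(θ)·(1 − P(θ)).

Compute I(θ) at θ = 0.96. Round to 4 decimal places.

P = 1/(1+e^{-0.7400}) = 0.6770
P(1−P) = 0.6770 × 0.3230 = 0.2187
I = P(1−P) = 0.21867

0.2187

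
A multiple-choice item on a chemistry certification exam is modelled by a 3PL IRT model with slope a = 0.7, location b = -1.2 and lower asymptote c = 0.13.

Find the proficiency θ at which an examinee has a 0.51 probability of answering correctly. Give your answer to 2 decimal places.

P(θ) = c + (1 − c) · 1 / (1 + exp(−a(θ − b)))
Remove guessing floor: (0.51 − 0.13)/(1 − 0.13) = 0.4368
logit = ln(0.4368/0.5632) = -0.2542
θ = b + logit/(a) = -1.2 + (-0.2542)/0.7000 = -1.5632

-1.56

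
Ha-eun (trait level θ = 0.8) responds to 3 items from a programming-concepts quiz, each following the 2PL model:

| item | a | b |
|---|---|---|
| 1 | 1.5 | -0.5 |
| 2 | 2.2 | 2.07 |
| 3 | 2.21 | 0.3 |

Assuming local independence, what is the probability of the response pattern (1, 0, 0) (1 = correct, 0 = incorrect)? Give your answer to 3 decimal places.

0.205

P(θ) = 1 / (1 + exp(−a(θ − b)))
P_1 = 1/(1+e^{-1.9500}) = 0.8754
P_2 = 1/(1+e^{2.7940}) = 0.0576
P_3 = 1/(1+e^{-1.1050}) = 0.7512
L = P_1 × (1−P_2) × (1−P_3) = 0.8754 × 0.9424 × 0.2488 = 0.20526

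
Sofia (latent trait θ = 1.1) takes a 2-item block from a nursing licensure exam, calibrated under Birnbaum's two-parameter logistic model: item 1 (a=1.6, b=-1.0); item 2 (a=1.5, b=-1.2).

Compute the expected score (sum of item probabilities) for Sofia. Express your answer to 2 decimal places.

P(θ) = 1 / (1 + exp(−a(θ − b)))
P_1 = 1/(1+e^{-3.3600}) = 0.9664
P_2 = 1/(1+e^{-3.4500}) = 0.9692
E[score] = 0.9664 + 0.9692 = 1.9357

1.94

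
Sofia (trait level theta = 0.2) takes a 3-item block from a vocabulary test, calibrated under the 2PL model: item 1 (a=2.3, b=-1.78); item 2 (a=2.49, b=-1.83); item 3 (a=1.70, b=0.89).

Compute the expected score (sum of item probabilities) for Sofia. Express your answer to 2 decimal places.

P(theta) = 1 / (1 + exp(−a(theta − b)))
P_1 = 1/(1+e^{-4.5540}) = 0.9896
P_2 = 1/(1+e^{-5.0547}) = 0.9937
P_3 = 1/(1+e^{1.1730}) = 0.2363
E[score] = 0.9896 + 0.9937 + 0.2363 = 2.2196

2.22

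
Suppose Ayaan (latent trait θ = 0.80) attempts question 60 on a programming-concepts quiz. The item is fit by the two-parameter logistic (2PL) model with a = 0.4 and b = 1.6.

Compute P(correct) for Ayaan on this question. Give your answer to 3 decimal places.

0.421

P(θ) = 1 / (1 + exp(−a(θ − b)))
Exponent: 0.4 × (0.80 − 1.6) = -0.3200
1/(1 + e^{0.3200}) = 0.4207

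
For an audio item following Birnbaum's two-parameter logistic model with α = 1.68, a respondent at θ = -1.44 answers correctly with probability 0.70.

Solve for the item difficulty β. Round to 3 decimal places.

P(θ) = 1 / (1 + exp(−α(θ − β)))
logit(0.70) = ln(0.70/0.30) = 0.8473
β = θ − logit/(α) = -1.44 − 0.8473/1.6800 = -1.9443

-1.944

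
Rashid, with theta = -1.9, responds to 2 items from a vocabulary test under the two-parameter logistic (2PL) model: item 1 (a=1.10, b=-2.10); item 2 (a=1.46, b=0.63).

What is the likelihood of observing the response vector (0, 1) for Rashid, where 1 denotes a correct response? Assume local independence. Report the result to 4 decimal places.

P(theta) = 1 / (1 + exp(−a(theta − b)))
P_1 = 1/(1+e^{-0.2200}) = 0.5548
P_2 = 1/(1+e^{3.6938}) = 0.0243
L = (1−P_1) × P_2 = 0.4452 × 0.0243 = 0.01081

0.0108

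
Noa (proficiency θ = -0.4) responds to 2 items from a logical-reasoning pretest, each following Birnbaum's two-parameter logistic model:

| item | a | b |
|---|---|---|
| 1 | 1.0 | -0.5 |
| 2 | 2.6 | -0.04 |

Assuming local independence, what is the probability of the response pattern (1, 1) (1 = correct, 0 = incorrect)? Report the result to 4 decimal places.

0.1479

P(θ) = 1 / (1 + exp(−a(θ − b)))
P_1 = 1/(1+e^{-0.1000}) = 0.5250
P_2 = 1/(1+e^{0.9360}) = 0.2817
L = P_1 × P_2 = 0.5250 × 0.2817 = 0.14789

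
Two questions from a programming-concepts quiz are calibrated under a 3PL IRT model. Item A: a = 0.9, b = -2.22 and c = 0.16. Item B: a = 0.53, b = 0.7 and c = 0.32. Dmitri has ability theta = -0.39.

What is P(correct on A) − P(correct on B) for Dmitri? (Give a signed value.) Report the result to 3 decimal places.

P(theta) = c + (1 − c) · 1 / (1 + exp(−a(theta − b)))
P_A = 0.8643
P_B = 0.5644
P_A − P_B = 0.2999

0.300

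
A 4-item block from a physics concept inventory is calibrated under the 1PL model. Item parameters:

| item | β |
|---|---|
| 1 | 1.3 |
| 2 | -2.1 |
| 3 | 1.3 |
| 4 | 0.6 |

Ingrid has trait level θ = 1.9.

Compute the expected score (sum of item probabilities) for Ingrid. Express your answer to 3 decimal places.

P(θ) = 1 / (1 + exp(−(θ − β)))
P_1 = 1/(1+e^{-0.6000}) = 0.6457
P_2 = 1/(1+e^{-4.0000}) = 0.9820
P_3 = 1/(1+e^{-0.6000}) = 0.6457
P_4 = 1/(1+e^{-1.3000}) = 0.7858
E[score] = 0.6457 + 0.9820 + 0.6457 + 0.7858 = 3.0592

3.059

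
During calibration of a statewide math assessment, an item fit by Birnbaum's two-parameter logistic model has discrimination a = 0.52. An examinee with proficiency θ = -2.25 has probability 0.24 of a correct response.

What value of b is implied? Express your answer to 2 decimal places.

P(θ) = 1 / (1 + exp(−a(θ − b)))
logit(0.24) = ln(0.24/0.76) = -1.1527
b = θ − logit/(a) = -2.25 − (-1.1527)/0.5200 = -0.0333

-0.03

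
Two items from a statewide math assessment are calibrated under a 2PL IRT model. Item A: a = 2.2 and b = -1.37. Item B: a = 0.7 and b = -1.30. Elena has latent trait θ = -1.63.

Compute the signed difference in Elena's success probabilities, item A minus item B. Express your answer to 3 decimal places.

-0.082

P(θ) = 1 / (1 + exp(−a(θ − b)))
P_A = 0.3608
P_B = 0.4425
P_A − P_B = -0.0817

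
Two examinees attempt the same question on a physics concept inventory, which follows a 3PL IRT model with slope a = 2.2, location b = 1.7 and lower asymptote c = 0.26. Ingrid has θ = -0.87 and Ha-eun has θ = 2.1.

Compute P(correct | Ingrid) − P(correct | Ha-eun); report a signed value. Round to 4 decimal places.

-0.5205

P(θ) = c + (1 − c) · 1 / (1 + exp(−a(θ − b)))
P(Ingrid) = 0.2626  [exponent -5.6540]
P(Ha-eun) = 0.7830  [exponent 0.8800]
Difference = 0.2626 − 0.7830 = -0.5205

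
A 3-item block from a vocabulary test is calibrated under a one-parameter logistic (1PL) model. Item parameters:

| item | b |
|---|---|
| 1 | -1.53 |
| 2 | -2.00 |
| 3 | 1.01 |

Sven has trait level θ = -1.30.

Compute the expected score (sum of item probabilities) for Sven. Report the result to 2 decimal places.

1.32

P(θ) = 1 / (1 + exp(−(θ − b)))
P_1 = 1/(1+e^{-0.2300}) = 0.5572
P_2 = 1/(1+e^{-0.7000}) = 0.6682
P_3 = 1/(1+e^{2.3100}) = 0.0903
E[score] = 0.5572 + 0.6682 + 0.0903 = 1.3157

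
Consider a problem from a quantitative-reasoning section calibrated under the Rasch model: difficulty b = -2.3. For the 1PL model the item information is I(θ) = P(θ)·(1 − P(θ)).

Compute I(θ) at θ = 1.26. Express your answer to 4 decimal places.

0.0269

P = 1/(1+e^{-3.5600}) = 0.9723
P(1−P) = 0.9723 × 0.0277 = 0.0269
I = P(1−P) = 0.02689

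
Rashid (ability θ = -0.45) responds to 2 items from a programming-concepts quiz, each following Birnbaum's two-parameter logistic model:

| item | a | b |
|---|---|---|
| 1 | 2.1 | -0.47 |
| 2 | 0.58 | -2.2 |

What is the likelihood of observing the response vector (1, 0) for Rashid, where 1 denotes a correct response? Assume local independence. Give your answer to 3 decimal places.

0.136

P(θ) = 1 / (1 + exp(−a(θ − b)))
P_1 = 1/(1+e^{-0.0420}) = 0.5105
P_2 = 1/(1+e^{-1.0150}) = 0.7340
L = P_1 × (1−P_2) = 0.5105 × 0.2660 = 0.13579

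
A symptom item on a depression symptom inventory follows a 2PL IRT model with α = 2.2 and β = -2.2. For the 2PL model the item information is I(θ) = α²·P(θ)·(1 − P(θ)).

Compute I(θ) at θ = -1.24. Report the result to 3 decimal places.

P = 1/(1+e^{-2.1120}) = 0.8921
P(1−P) = 0.8921 × 0.1079 = 0.0963
I = α² × P(1−P) = 2.2² × 0.0963 = 0.46602

0.466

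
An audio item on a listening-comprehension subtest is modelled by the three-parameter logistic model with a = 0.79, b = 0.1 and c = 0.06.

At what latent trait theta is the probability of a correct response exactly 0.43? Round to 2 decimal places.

P(theta) = c + (1 − c) · 1 / (1 + exp(−a(theta − b)))
Remove guessing floor: (0.43 − 0.06)/(1 − 0.06) = 0.3936
logit = ln(0.3936/0.6064) = -0.4321
theta = b + logit/(a) = 0.1 + (-0.4321)/0.7900 = -0.4470

-0.45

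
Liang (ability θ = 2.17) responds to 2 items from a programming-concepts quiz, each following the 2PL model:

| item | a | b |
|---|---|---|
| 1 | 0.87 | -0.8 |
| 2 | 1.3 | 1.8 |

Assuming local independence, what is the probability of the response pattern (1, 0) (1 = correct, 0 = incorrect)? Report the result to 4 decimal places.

P(θ) = 1 / (1 + exp(−a(θ − b)))
P_1 = 1/(1+e^{-2.5839}) = 0.9298
P_2 = 1/(1+e^{-0.4810}) = 0.6180
L = P_1 × (1−P_2) = 0.9298 × 0.3820 = 0.35521

0.3552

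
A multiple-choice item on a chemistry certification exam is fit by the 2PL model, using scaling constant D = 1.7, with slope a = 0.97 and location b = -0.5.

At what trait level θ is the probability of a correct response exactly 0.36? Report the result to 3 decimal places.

-0.849

P(θ) = 1 / (1 + exp(−D·a(θ − b)))
logit = ln(0.3600/0.6400) = -0.5754
θ = b + logit/(1.7·a) = -0.5 + (-0.5754)/1.6490 = -0.8489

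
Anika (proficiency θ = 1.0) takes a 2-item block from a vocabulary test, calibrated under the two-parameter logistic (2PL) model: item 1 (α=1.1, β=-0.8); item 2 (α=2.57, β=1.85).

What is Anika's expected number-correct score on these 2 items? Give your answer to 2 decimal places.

P(θ) = 1 / (1 + exp(−α(θ − β)))
P_1 = 1/(1+e^{-1.9800}) = 0.8787
P_2 = 1/(1+e^{2.1845}) = 0.1012
E[score] = 0.8787 + 0.1012 = 0.9798

0.98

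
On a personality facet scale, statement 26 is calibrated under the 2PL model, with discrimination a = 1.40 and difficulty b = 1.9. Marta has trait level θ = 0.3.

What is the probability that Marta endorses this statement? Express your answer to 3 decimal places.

0.096

P(θ) = 1 / (1 + exp(−a(θ − b)))
Exponent: 1.40 × (0.3 − 1.9) = -2.2400
1/(1 + e^{2.2400}) = 0.0962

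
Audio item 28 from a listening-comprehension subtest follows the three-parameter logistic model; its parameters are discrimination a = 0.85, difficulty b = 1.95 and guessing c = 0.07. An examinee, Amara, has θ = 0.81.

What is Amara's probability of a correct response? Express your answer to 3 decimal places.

0.326

P(θ) = c + (1 − c) · 1 / (1 + exp(−a(θ − b)))
Exponent: 0.85 × (0.81 − 1.95) = -0.9690
1/(1 + e^{0.9690}) = 0.2751
P = 0.07 + 0.93 × 0.2751 = 0.3258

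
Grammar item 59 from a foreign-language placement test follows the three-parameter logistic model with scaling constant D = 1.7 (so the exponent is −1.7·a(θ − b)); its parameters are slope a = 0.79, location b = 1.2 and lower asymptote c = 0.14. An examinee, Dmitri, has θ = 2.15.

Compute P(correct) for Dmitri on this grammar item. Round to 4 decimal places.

P(θ) = c + (1 − c) · 1 / (1 + exp(−D·a(θ − b)))
Exponent: 1.7 × 0.79 × (2.15 − 1.2) = 1.2758
1/(1 + e^{-1.2758}) = 0.7817
P = 0.14 + 0.86 × 0.7817 = 0.8123

0.8123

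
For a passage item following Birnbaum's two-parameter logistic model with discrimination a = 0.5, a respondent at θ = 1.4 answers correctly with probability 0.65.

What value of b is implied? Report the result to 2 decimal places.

P(θ) = 1 / (1 + exp(−a(θ − b)))
logit(0.65) = ln(0.65/0.35) = 0.6190
b = θ − logit/(a) = 1.4 − 0.6190/0.5000 = 0.1619

0.16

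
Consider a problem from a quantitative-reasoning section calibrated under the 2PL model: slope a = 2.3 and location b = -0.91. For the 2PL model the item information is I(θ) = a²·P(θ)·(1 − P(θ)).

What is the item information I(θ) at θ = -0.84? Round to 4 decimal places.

1.3140

P = 1/(1+e^{-0.1610}) = 0.5402
P(1−P) = 0.5402 × 0.4598 = 0.2484
I = a² × P(1−P) = 2.3² × 0.2484 = 1.31397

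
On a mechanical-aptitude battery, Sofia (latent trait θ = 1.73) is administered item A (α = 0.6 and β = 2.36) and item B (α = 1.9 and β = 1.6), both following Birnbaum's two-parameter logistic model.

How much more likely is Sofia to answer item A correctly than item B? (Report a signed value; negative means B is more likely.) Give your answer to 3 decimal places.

P(θ) = 1 / (1 + exp(−α(θ − β)))
P_A = 0.4066
P_B = 0.5614
P_A − P_B = -0.1548

-0.155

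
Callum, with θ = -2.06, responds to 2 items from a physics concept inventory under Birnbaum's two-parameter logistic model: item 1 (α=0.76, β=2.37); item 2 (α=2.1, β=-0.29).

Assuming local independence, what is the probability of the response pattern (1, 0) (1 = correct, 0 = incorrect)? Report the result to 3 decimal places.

P(θ) = 1 / (1 + exp(−α(θ − β)))
P_1 = 1/(1+e^{3.3668}) = 0.0333
P_2 = 1/(1+e^{3.7170}) = 0.0237
L = P_1 × (1−P_2) = 0.0333 × 0.9763 = 0.03256

0.033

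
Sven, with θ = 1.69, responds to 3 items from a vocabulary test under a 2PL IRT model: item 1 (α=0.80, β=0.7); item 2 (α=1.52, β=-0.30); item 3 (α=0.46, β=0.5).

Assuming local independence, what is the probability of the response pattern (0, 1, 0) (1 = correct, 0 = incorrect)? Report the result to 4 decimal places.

P(θ) = 1 / (1 + exp(−α(θ − β)))
P_1 = 1/(1+e^{-0.7920}) = 0.6883
P_2 = 1/(1+e^{-3.0248}) = 0.9537
P_3 = 1/(1+e^{-0.5474}) = 0.6335
L = (1−P_1) × P_2 × (1−P_3) = 0.3117 × 0.9537 × 0.3665 = 0.10895

0.1090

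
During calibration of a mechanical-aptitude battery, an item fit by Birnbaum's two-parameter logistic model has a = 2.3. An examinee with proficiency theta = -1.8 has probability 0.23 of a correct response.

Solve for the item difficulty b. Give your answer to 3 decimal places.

P(theta) = 1 / (1 + exp(−a(theta − b)))
logit(0.23) = ln(0.23/0.77) = -1.2083
b = theta − logit/(a) = -1.8 − (-1.2083)/2.3000 = -1.2746

-1.275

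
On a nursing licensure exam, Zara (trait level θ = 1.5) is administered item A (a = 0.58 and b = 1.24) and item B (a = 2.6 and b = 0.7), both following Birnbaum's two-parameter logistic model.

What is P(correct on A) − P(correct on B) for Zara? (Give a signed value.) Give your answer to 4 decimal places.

-0.3513

P(θ) = 1 / (1 + exp(−a(θ − b)))
P_A = 0.5376
P_B = 0.8889
P_A − P_B = -0.3513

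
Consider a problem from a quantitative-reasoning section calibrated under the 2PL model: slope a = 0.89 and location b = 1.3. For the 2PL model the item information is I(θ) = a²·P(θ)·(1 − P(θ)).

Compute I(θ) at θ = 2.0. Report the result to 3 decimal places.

0.180

P = 1/(1+e^{-0.6230}) = 0.6509
P(1−P) = 0.6509 × 0.3491 = 0.2272
I = a² × P(1−P) = 0.89² × 0.2272 = 0.17999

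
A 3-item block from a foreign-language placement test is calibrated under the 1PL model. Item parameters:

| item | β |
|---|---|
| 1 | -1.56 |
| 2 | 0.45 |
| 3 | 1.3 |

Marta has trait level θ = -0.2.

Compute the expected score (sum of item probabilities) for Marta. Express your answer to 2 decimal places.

P(θ) = 1 / (1 + exp(−(θ − β)))
P_1 = 1/(1+e^{-1.3600}) = 0.7958
P_2 = 1/(1+e^{0.6500}) = 0.3430
P_3 = 1/(1+e^{1.5000}) = 0.1824
E[score] = 0.7958 + 0.3430 + 0.1824 = 1.3212

1.32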